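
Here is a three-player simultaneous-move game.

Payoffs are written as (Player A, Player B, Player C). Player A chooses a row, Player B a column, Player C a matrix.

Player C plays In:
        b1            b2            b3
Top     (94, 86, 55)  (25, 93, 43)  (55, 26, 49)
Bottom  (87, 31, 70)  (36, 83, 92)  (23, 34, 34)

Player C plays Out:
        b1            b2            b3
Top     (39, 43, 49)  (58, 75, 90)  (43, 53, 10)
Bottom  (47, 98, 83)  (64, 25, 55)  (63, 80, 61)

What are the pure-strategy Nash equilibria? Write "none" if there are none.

The pure Nash equilibria are (Bottom, b1, Out) and (Bottom, b2, In).

(Top, b1, In): Player B can switch to b2 (86 → 93). Not NE.
(Top, b1, Out): Player A can switch to Bottom (39 → 47). Not NE.
(Top, b2, In): Player A can switch to Bottom (25 → 36). Not NE.
(Top, b2, Out): Player A can switch to Bottom (58 → 64). Not NE.
(Top, b3, In): Player B can switch to b1 (26 → 86). Not NE.
(Top, b3, Out): Player A can switch to Bottom (43 → 63). Not NE.
(Bottom, b1, In): Player A can switch to Top (87 → 94). Not NE.
(Bottom, b1, Out): Player A gets 47, best alternative 39; Player B gets 98, best alternative 80; Player C gets 83, best alternative 70. No profitable deviation — NE.
(Bottom, b2, In): Player A gets 36, best alternative 25; Player B gets 83, best alternative 34; Player C gets 92, best alternative 55. No profitable deviation — NE.
(Bottom, b2, Out): Player B can switch to b1 (25 → 98). Not NE.
(Bottom, b3, In): Player A can switch to Top (23 → 55). Not NE.
(Bottom, b3, Out): Player B can switch to b1 (80 → 98). Not NE.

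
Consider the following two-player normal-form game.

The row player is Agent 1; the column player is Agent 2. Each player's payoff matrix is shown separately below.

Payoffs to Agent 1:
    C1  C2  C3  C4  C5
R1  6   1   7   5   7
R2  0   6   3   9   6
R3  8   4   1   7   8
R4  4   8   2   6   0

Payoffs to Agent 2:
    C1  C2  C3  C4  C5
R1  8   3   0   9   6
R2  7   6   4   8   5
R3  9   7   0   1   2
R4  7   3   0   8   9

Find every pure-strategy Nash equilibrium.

For each player, find the best response to each opponent profile; mutual best responses are the pure NE.
Agent 1 against C1: payoffs 6, 0, 8, 4 → best response R3.
Agent 1 against C2: payoffs 1, 6, 4, 8 → best response R4.
Agent 1 against C3: payoffs 7, 3, 1, 2 → best response R1.
Agent 1 against C4: payoffs 5, 9, 7, 6 → best response R2.
Agent 1 against C5: payoffs 7, 6, 8, 0 → best response R3.
Agent 2 against R1: payoffs 8, 3, 0, 9, 6 → best response C4.
Agent 2 against R2: payoffs 7, 6, 4, 8, 5 → best response C4.
Agent 2 against R3: payoffs 9, 7, 0, 1, 2 → best response C1.
Agent 2 against R4: payoffs 7, 3, 0, 8, 9 → best response C5.
Mutual best responses: (R2, C4); (R3, C1).

The pure Nash equilibria are (R2, C4); (R3, C1).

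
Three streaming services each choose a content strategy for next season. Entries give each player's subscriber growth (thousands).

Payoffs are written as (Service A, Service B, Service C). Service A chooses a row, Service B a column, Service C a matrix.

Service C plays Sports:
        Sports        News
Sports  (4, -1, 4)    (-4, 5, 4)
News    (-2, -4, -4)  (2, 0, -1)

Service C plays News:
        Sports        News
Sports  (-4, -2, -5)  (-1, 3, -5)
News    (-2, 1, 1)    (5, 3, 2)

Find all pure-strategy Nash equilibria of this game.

The unique pure-strategy Nash equilibrium is (News, News, News).

Service A against (Sports, Sports): payoffs 4, -2 → best response Sports.
Service A against (Sports, News): payoffs -4, -2 → best response News.
Service A against (News, Sports): payoffs -4, 2 → best response News.
Service A against (News, News): payoffs -1, 5 → best response News.
Service B against (Sports, Sports): payoffs -1, 5 → best response News.
Service B against (Sports, News): payoffs -2, 3 → best response News.
Service B against (News, Sports): payoffs -4, 0 → best response News.
Service B against (News, News): payoffs 1, 3 → best response News.
Service C against (Sports, Sports): payoffs 4, -5 → best response Sports.
Service C against (Sports, News): payoffs 4, -5 → best response Sports.
Service C against (News, Sports): payoffs -4, 1 → best response News.
Service C against (News, News): payoffs -1, 2 → best response News.
Mutual best responses: (News, News, News).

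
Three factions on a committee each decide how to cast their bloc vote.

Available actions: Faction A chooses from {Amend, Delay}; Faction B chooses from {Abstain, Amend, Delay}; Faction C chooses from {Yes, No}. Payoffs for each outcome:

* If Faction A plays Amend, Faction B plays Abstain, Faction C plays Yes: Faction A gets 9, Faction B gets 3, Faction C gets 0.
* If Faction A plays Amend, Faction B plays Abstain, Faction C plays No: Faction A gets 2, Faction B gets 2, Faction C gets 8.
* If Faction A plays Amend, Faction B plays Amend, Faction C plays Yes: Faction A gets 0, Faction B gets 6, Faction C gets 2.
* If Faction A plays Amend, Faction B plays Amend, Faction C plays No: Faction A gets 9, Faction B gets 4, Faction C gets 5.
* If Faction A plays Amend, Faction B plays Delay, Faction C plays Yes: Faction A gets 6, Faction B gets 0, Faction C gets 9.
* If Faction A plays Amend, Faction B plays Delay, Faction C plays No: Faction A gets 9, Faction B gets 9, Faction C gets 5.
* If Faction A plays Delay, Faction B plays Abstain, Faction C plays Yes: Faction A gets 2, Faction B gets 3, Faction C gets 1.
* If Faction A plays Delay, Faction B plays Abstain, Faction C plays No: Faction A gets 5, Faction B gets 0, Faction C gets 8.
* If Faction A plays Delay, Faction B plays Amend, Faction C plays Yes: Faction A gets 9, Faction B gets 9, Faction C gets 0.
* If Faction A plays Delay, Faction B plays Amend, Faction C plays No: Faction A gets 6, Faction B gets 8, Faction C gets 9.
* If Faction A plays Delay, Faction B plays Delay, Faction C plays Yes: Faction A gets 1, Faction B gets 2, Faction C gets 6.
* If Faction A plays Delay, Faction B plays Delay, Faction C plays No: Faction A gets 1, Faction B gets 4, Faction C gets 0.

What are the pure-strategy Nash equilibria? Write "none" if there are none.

Mark each player's best response to every combination of opponents' strategies; a profile where every player is best-responding is a pure Nash equilibrium.
Faction A against (Abstain, Yes): payoffs 9, 2 → best response Amend.
Faction A against (Abstain, No): payoffs 2, 5 → best response Delay.
Faction A against (Amend, Yes): payoffs 0, 9 → best response Delay.
Faction A against (Amend, No): payoffs 9, 6 → best response Amend.
Faction A against (Delay, Yes): payoffs 6, 1 → best response Amend.
Faction A against (Delay, No): payoffs 9, 1 → best response Amend.
Faction B against (Amend, Yes): payoffs 3, 6, 0 → best response Amend.
Faction B against (Amend, No): payoffs 2, 4, 9 → best response Delay.
Faction B against (Delay, Yes): payoffs 3, 9, 2 → best response Amend.
Faction B against (Delay, No): payoffs 0, 8, 4 → best response Amend.
Faction C against (Amend, Abstain): payoffs 0, 8 → best response No.
Faction C against (Amend, Amend): payoffs 2, 5 → best response No.
Faction C against (Amend, Delay): payoffs 9, 5 → best response Yes.
Faction C against (Delay, Abstain): payoffs 1, 8 → best response No.
Faction C against (Delay, Amend): payoffs 0, 9 → best response No.
Faction C against (Delay, Delay): payoffs 6, 0 → best response Yes.
No profile is a mutual best response for all players.

This game has no pure Nash equilibrium.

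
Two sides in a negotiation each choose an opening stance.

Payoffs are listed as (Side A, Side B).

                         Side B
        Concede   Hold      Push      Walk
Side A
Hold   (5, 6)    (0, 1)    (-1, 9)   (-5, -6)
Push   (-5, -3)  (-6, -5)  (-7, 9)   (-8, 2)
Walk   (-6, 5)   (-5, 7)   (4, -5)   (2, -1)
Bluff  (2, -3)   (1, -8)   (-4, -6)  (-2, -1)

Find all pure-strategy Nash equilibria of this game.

There is no pure-strategy Nash equilibrium.

For each player, find the best response to each opponent profile; mutual best responses are the pure NE.
Side A against Concede: payoffs 5, -5, -6, 2 → best response Hold.
Side A against Hold: payoffs 0, -6, -5, 1 → best response Bluff.
Side A against Push: payoffs -1, -7, 4, -4 → best response Walk.
Side A against Walk: payoffs -5, -8, 2, -2 → best response Walk.
Side B against Hold: payoffs 6, 1, 9, -6 → best response Push.
Side B against Push: payoffs -3, -5, 9, 2 → best response Push.
Side B against Walk: payoffs 5, 7, -5, -1 → best response Hold.
Side B against Bluff: payoffs -3, -8, -6, -1 → best response Walk.
No profile is a mutual best response for all players.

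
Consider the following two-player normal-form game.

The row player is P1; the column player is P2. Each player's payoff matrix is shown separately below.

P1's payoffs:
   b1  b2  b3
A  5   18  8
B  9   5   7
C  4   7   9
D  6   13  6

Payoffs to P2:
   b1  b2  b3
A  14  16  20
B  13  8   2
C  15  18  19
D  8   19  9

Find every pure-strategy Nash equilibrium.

(A, b1): P1 can switch to B (5 → 9). Not NE.
(A, b2): P2 can switch to b3 (16 → 20). Not NE.
(A, b3): P1 can switch to C (8 → 9). Not NE.
(B, b1): P1 gets 9, best alternative 6; P2 gets 13, best alternative 8. No profitable deviation — NE.
(B, b2): P1 can switch to A (5 → 18). Not NE.
(B, b3): P1 can switch to A (7 → 8). Not NE.
(C, b1): P1 can switch to A (4 → 5). Not NE.
(C, b2): P1 can switch to A (7 → 18). Not NE.
(C, b3): P1 gets 9, best alternative 8; P2 gets 19, best alternative 18. No profitable deviation — NE.
(D, b1): P1 can switch to B (6 → 9). Not NE.
(The remaining 2 profiles each have a profitable deviation by the same check.)

Pure-strategy Nash equilibria: (B, b1), (C, b3)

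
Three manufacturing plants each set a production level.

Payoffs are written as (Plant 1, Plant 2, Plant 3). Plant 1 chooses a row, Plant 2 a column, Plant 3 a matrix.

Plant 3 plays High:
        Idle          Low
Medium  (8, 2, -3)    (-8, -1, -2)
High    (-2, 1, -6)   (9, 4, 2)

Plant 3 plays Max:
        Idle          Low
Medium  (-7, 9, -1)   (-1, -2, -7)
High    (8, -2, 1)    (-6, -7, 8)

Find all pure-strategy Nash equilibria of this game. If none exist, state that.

Plant 1 against (Idle, High): payoffs 8, -2 → best response Medium.
Plant 1 against (Idle, Max): payoffs -7, 8 → best response High.
Plant 1 against (Low, High): payoffs -8, 9 → best response High.
Plant 1 against (Low, Max): payoffs -1, -6 → best response Medium.
Plant 2 against (Medium, High): payoffs 2, -1 → best response Idle.
Plant 2 against (Medium, Max): payoffs 9, -2 → best response Idle.
Plant 2 against (High, High): payoffs 1, 4 → best response Low.
Plant 2 against (High, Max): payoffs -2, -7 → best response Idle.
Plant 3 against (Medium, Idle): payoffs -3, -1 → best response Max.
Plant 3 against (Medium, Low): payoffs -2, -7 → best response High.
Plant 3 against (High, Idle): payoffs -6, 1 → best response Max.
Plant 3 against (High, Low): payoffs 2, 8 → best response Max.
Mutual best responses: (High, Idle, Max).

(High, Idle, Max)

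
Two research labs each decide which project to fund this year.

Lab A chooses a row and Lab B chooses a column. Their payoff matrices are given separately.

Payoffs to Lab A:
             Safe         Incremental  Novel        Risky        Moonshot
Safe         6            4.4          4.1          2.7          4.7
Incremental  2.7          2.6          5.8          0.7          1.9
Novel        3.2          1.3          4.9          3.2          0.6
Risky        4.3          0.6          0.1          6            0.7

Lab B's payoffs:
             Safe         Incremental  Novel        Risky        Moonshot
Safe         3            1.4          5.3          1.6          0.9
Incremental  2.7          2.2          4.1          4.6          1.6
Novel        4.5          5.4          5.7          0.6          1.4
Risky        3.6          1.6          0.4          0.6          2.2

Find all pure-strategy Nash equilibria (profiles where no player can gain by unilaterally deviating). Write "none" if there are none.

(Safe, Safe): Lab B can switch to Novel (3 → 5.3). Not NE.
(Safe, Incremental): Lab B can switch to Safe (1.4 → 3). Not NE.
(Safe, Novel): Lab A can switch to Incremental (4.1 → 5.8). Not NE.
(Safe, Risky): Lab A can switch to Novel (2.7 → 3.2). Not NE.
(Safe, Moonshot): Lab B can switch to Safe (0.9 → 3). Not NE.
(Incremental, Safe): Lab A can switch to Safe (2.7 → 6). Not NE.
(Incremental, Incremental): Lab A can switch to Safe (2.6 → 4.4). Not NE.
(Incremental, Novel): Lab B can switch to Risky (4.1 → 4.6). Not NE.
(The remaining 12 profiles each have a profitable deviation by the same check.)

No pure-strategy Nash equilibrium.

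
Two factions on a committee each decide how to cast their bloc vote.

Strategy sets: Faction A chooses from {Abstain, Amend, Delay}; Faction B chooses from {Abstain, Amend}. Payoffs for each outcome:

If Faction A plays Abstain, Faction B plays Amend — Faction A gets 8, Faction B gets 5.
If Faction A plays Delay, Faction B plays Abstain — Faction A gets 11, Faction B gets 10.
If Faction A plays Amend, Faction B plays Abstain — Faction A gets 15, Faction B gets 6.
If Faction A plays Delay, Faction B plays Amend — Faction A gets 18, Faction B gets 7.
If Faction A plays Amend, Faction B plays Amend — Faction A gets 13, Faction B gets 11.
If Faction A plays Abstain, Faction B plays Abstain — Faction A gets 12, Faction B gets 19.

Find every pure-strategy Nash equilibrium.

No pure-strategy Nash equilibrium.

Mark each player's best response to every combination of opponents' strategies; a profile where every player is best-responding is a pure Nash equilibrium.
Faction A against Abstain: payoffs 12, 15, 11 → best response Amend.
Faction A against Amend: payoffs 8, 13, 18 → best response Delay.
Faction B against Abstain: payoffs 19, 5 → best response Abstain.
Faction B against Amend: payoffs 6, 11 → best response Amend.
Faction B against Delay: payoffs 10, 7 → best response Abstain.
No profile is a mutual best response for all players.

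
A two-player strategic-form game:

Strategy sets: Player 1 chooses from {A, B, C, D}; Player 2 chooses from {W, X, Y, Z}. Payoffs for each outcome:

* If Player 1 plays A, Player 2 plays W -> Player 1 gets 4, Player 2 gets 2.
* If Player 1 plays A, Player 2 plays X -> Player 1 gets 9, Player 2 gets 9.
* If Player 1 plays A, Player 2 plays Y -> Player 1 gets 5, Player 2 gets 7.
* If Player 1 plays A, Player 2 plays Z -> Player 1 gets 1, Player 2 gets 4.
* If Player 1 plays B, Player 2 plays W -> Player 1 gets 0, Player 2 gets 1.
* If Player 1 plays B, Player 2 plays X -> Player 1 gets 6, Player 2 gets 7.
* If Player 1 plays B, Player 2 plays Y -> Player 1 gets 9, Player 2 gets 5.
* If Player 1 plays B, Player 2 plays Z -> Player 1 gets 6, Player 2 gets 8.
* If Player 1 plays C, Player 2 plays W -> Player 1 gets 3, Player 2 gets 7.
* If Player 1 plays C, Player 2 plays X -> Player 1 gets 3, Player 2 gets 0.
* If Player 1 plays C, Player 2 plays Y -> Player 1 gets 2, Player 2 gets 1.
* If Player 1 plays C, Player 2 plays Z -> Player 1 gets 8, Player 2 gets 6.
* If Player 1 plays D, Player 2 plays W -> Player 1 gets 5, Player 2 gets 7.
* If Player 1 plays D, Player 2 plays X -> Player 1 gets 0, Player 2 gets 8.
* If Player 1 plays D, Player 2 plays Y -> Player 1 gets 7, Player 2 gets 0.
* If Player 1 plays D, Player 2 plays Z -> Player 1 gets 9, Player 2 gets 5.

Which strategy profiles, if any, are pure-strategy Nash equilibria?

(A, W): Player 1 can switch to D (4 → 5). Not NE.
(A, X): Player 1 gets 9, best alternative 6; Player 2 gets 9, best alternative 7. No profitable deviation — NE.
(A, Y): Player 1 can switch to B (5 → 9). Not NE.
(A, Z): Player 1 can switch to B (1 → 6). Not NE.
(B, W): Player 1 can switch to A (0 → 4). Not NE.
(B, X): Player 1 can switch to A (6 → 9). Not NE.
(B, Y): Player 2 can switch to X (5 → 7). Not NE.
(B, Z): Player 1 can switch to C (6 → 8). Not NE.
(C, W): Player 1 can switch to A (3 → 4). Not NE.
(C, X): Player 1 can switch to A (3 → 9). Not NE.
(C, Y): Player 1 can switch to A (2 → 5). Not NE.
(C, Z): Player 1 can switch to D (8 → 9). Not NE.
(D, W): Player 2 can switch to X (7 → 8). Not NE.
(The remaining 3 profiles each have a profitable deviation by the same check.)

The unique pure-strategy Nash equilibrium is (A, X).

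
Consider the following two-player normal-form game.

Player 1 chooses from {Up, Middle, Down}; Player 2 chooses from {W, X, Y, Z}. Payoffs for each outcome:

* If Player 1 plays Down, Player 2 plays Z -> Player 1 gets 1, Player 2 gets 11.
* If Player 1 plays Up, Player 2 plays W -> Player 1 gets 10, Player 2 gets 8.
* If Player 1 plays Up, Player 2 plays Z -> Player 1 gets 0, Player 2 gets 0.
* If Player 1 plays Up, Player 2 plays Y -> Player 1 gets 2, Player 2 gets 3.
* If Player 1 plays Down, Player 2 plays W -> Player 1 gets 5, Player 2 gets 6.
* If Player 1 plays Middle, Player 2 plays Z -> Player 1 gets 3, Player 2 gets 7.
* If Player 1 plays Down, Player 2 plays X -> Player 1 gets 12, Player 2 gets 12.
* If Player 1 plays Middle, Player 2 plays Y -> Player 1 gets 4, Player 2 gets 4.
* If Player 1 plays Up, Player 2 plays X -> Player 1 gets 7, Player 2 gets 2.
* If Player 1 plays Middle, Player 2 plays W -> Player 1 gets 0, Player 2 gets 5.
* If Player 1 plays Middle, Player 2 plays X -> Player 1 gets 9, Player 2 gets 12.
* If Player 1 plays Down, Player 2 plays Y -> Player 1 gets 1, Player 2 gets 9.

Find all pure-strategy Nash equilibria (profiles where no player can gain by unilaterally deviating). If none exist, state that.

The pure Nash equilibria are (Up, W) and (Down, X).

Player 1 against W: payoffs 10, 0, 5 → best response Up.
Player 1 against X: payoffs 7, 9, 12 → best response Down.
Player 1 against Y: payoffs 2, 4, 1 → best response Middle.
Player 1 against Z: payoffs 0, 3, 1 → best response Middle.
Player 2 against Up: payoffs 8, 2, 3, 0 → best response W.
Player 2 against Middle: payoffs 5, 12, 4, 7 → best response X.
Player 2 against Down: payoffs 6, 12, 9, 11 → best response X.
Mutual best responses: (Up, W); (Down, X).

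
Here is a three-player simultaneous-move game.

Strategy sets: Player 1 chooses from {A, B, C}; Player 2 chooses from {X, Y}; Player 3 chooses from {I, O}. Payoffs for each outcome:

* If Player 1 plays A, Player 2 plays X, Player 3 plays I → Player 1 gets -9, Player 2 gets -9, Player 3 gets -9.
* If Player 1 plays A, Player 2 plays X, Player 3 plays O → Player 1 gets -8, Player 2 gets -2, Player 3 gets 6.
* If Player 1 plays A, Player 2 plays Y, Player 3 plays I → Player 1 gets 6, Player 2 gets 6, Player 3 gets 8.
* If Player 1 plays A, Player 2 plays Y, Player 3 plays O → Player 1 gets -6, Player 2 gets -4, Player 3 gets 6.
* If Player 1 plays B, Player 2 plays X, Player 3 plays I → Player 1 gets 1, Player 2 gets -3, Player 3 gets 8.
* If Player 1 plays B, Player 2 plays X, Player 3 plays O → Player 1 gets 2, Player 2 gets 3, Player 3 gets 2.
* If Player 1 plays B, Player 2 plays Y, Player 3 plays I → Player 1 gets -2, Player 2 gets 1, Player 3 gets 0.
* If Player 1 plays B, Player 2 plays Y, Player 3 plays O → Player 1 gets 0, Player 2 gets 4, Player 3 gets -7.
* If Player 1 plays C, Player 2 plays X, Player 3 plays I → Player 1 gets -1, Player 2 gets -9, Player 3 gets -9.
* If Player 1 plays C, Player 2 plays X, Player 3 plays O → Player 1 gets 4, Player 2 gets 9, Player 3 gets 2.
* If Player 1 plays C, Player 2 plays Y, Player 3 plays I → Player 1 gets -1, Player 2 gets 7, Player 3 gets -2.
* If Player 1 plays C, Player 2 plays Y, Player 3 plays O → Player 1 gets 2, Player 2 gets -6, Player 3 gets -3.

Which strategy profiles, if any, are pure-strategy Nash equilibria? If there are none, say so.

Pure-strategy Nash equilibria: (A, Y, I), (C, X, O)

(A, X, I): Player 1 can switch to B (-9 → 1). Not NE.
(A, X, O): Player 1 can switch to B (-8 → 2). Not NE.
(A, Y, I): Player 1 gets 6, best alternative -1; Player 2 gets 6, best alternative -9; Player 3 gets 8, best alternative 6. No profitable deviation — NE.
(A, Y, O): Player 1 can switch to B (-6 → 0). Not NE.
(B, X, I): Player 2 can switch to Y (-3 → 1). Not NE.
(B, X, O): Player 1 can switch to C (2 → 4). Not NE.
(B, Y, I): Player 1 can switch to A (-2 → 6). Not NE.
(B, Y, O): Player 1 can switch to C (0 → 2). Not NE.
(C, X, I): Player 1 can switch to B (-1 → 1). Not NE.
(C, X, O): Player 1 gets 4, best alternative 2; Player 2 gets 9, best alternative -6; Player 3 gets 2, best alternative -9. No profitable deviation — NE.
(The remaining 2 profiles each have a profitable deviation by the same check.)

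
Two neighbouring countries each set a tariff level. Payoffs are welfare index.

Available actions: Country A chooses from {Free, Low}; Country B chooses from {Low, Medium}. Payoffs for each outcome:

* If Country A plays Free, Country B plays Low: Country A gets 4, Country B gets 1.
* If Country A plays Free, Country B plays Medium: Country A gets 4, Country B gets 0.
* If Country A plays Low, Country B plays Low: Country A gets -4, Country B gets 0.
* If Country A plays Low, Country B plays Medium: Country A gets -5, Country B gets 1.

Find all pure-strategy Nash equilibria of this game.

Country A against Low: payoffs 4, -4 → best response Free.
Country A against Medium: payoffs 4, -5 → best response Free.
Country B against Free: payoffs 1, 0 → best response Low.
Country B against Low: payoffs 0, 1 → best response Medium.
Mutual best responses: (Free, Low).

Pure NE: (Free, Low)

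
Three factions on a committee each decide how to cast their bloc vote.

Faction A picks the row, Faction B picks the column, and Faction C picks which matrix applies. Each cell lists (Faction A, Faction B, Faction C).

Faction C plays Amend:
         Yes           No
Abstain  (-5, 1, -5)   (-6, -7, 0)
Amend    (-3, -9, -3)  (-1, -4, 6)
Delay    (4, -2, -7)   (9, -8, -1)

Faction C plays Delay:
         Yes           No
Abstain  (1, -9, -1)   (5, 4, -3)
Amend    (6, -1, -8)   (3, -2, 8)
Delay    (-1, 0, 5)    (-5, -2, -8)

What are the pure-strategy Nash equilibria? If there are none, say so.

This game has no pure Nash equilibrium.

(Abstain, Yes, Amend): Faction A can switch to Amend (-5 → -3). Not NE.
(Abstain, Yes, Delay): Faction A can switch to Amend (1 → 6). Not NE.
(Abstain, No, Amend): Faction A can switch to Amend (-6 → -1). Not NE.
(Abstain, No, Delay): Faction C can switch to Amend (-3 → 0). Not NE.
(Amend, Yes, Amend): Faction A can switch to Delay (-3 → 4). Not NE.
(Amend, Yes, Delay): Faction C can switch to Amend (-8 → -3). Not NE.
(Amend, No, Amend): Faction A can switch to Delay (-1 → 9). Not NE.
(Amend, No, Delay): Faction A can switch to Abstain (3 → 5). Not NE.
(Delay, Yes, Amend): Faction C can switch to Delay (-7 → 5). Not NE.
(Delay, Yes, Delay): Faction A can switch to Abstain (-1 → 1). Not NE.
(The remaining 2 profiles each have a profitable deviation by the same check.)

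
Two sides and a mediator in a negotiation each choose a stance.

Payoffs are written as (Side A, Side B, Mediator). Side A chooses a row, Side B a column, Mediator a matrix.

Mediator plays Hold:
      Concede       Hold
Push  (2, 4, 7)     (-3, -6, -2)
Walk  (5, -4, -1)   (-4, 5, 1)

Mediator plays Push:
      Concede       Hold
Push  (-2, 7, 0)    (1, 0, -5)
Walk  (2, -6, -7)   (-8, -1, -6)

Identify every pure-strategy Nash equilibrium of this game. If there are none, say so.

There is no pure-strategy Nash equilibrium.

For each strategy profile, look for a profitable unilateral deviation.
(Push, Concede, Hold): Side A can switch to Walk (2 → 5). Not NE.
(Push, Concede, Push): Side A can switch to Walk (-2 → 2). Not NE.
(Push, Hold, Hold): Side B can switch to Concede (-6 → 4). Not NE.
(Push, Hold, Push): Side B can switch to Concede (0 → 7). Not NE.
(Walk, Concede, Hold): Side B can switch to Hold (-4 → 5). Not NE.
(Walk, Concede, Push): Side B can switch to Hold (-6 → -1). Not NE.
(The remaining 2 profiles each have a profitable deviation by the same check.)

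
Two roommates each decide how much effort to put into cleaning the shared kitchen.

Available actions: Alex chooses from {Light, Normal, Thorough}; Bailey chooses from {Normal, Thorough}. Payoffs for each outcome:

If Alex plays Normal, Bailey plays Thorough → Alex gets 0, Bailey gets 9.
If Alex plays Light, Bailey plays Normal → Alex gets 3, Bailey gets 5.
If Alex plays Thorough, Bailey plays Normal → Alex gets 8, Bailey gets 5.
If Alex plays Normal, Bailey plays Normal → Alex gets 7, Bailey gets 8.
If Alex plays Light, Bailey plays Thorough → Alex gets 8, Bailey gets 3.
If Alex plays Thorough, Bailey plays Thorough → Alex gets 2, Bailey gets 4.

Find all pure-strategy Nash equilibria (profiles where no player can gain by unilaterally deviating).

The unique pure-strategy Nash equilibrium is (Thorough, Normal).

For each strategy profile, look for a profitable unilateral deviation.
(Light, Normal): Alex can switch to Normal (3 → 7). Not NE.
(Light, Thorough): Bailey can switch to Normal (3 → 5). Not NE.
(Normal, Normal): Alex can switch to Thorough (7 → 8). Not NE.
(Normal, Thorough): Alex can switch to Light (0 → 8). Not NE.
(Thorough, Normal): Alex gets 8, best alternative 7; Bailey gets 5, best alternative 4. No profitable deviation — NE.
(Thorough, Thorough): Alex can switch to Light (2 → 8). Not NE.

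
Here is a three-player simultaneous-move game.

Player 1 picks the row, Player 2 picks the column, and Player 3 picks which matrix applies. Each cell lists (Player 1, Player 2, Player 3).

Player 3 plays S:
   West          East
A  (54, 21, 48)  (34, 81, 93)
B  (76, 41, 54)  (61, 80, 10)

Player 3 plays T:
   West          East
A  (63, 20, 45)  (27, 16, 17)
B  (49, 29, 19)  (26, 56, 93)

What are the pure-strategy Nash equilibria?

Player 1 against (West, S): payoffs 54, 76 → best response B.
Player 1 against (West, T): payoffs 63, 49 → best response A.
Player 1 against (East, S): payoffs 34, 61 → best response B.
Player 1 against (East, T): payoffs 27, 26 → best response A.
Player 2 against (A, S): payoffs 21, 81 → best response East.
Player 2 against (A, T): payoffs 20, 16 → best response West.
Player 2 against (B, S): payoffs 41, 80 → best response East.
Player 2 against (B, T): payoffs 29, 56 → best response East.
Player 3 against (A, West): payoffs 48, 45 → best response S.
Player 3 against (A, East): payoffs 93, 17 → best response S.
Player 3 against (B, West): payoffs 54, 19 → best response S.
Player 3 against (B, East): payoffs 10, 93 → best response T.
No profile is a mutual best response for all players.

none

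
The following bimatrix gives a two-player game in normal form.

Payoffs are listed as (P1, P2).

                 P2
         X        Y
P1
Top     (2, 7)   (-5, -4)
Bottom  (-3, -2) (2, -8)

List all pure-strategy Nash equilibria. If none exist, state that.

(Top, X): P1 gets 2, best alternative -3; P2 gets 7, best alternative -4. No profitable deviation — NE.
(Top, Y): P1 can switch to Bottom (-5 → 2). Not NE.
(Bottom, X): P1 can switch to Top (-3 → 2). Not NE.
(Bottom, Y): P2 can switch to X (-8 → -2). Not NE.

The unique pure-strategy Nash equilibrium is (Top, X).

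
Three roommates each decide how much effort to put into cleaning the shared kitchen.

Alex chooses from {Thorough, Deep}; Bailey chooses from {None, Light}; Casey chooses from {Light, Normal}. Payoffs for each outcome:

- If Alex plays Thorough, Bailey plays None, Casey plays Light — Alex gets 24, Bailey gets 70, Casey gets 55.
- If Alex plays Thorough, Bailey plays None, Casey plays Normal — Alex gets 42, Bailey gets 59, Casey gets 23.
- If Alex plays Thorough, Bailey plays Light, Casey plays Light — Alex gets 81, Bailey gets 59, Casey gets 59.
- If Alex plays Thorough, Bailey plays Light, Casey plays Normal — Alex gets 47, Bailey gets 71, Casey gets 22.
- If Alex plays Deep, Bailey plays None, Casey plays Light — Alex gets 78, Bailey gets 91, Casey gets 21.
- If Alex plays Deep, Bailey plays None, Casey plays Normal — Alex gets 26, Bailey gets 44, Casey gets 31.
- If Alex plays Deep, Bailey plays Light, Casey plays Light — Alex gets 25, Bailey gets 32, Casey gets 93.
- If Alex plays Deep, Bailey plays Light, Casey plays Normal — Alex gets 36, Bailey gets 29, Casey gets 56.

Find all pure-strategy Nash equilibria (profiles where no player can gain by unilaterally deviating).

There is no pure-strategy Nash equilibrium.

Mark each player's best response to every combination of opponents' strategies; a profile where every player is best-responding is a pure Nash equilibrium.
Alex against (None, Light): payoffs 24, 78 → best response Deep.
Alex against (None, Normal): payoffs 42, 26 → best response Thorough.
Alex against (Light, Light): payoffs 81, 25 → best response Thorough.
Alex against (Light, Normal): payoffs 47, 36 → best response Thorough.
Bailey against (Thorough, Light): payoffs 70, 59 → best response None.
Bailey against (Thorough, Normal): payoffs 59, 71 → best response Light.
Bailey against (Deep, Light): payoffs 91, 32 → best response None.
Bailey against (Deep, Normal): payoffs 44, 29 → best response None.
Casey against (Thorough, None): payoffs 55, 23 → best response Light.
Casey against (Thorough, Light): payoffs 59, 22 → best response Light.
Casey against (Deep, None): payoffs 21, 31 → best response Normal.
Casey against (Deep, Light): payoffs 93, 56 → best response Light.
No profile is a mutual best response for all players.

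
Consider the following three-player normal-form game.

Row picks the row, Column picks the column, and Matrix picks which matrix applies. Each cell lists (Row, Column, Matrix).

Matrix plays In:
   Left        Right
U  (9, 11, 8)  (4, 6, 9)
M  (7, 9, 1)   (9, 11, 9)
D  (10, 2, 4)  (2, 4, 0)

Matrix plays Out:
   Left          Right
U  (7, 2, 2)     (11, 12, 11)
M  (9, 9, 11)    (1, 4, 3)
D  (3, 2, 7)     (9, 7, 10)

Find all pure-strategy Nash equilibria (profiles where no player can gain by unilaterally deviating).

(U, Right, Out); (M, Left, Out); (M, Right, In)

Row against (Left, In): payoffs 9, 7, 10 → best response D.
Row against (Left, Out): payoffs 7, 9, 3 → best response M.
Row against (Right, In): payoffs 4, 9, 2 → best response M.
Row against (Right, Out): payoffs 11, 1, 9 → best response U.
Column against (U, In): payoffs 11, 6 → best response Left.
Column against (U, Out): payoffs 2, 12 → best response Right.
Column against (M, In): payoffs 9, 11 → best response Right.
Column against (M, Out): payoffs 9, 4 → best response Left.
Column against (D, In): payoffs 2, 4 → best response Right.
Column against (D, Out): payoffs 2, 7 → best response Right.
Matrix against (U, Left): payoffs 8, 2 → best response In.
Matrix against (U, Right): payoffs 9, 11 → best response Out.
Matrix against (M, Left): payoffs 1, 11 → best response Out.
Matrix against (M, Right): payoffs 9, 3 → best response In.
Matrix against (D, Left): payoffs 4, 7 → best response Out.
Matrix against (D, Right): payoffs 0, 10 → best response Out.
Mutual best responses: (U, Right, Out); (M, Left, Out); (M, Right, In).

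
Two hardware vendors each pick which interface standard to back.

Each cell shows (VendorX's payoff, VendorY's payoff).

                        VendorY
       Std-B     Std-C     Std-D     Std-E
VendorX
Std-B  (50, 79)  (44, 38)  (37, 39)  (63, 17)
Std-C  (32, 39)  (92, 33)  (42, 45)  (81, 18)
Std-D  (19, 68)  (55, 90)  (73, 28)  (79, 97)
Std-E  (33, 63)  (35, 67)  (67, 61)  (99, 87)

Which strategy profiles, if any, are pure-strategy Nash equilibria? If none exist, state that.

Pure-strategy Nash equilibria: (Std-B, Std-B); (Std-E, Std-E)

For each player, find the best response to each opponent profile; mutual best responses are the pure NE.
VendorX against Std-B: payoffs 50, 32, 19, 33 → best response Std-B.
VendorX against Std-C: payoffs 44, 92, 55, 35 → best response Std-C.
VendorX against Std-D: payoffs 37, 42, 73, 67 → best response Std-D.
VendorX against Std-E: payoffs 63, 81, 79, 99 → best response Std-E.
VendorY against Std-B: payoffs 79, 38, 39, 17 → best response Std-B.
VendorY against Std-C: payoffs 39, 33, 45, 18 → best response Std-D.
VendorY against Std-D: payoffs 68, 90, 28, 97 → best response Std-E.
VendorY against Std-E: payoffs 63, 67, 61, 87 → best response Std-E.
Mutual best responses: (Std-B, Std-B); (Std-E, Std-E).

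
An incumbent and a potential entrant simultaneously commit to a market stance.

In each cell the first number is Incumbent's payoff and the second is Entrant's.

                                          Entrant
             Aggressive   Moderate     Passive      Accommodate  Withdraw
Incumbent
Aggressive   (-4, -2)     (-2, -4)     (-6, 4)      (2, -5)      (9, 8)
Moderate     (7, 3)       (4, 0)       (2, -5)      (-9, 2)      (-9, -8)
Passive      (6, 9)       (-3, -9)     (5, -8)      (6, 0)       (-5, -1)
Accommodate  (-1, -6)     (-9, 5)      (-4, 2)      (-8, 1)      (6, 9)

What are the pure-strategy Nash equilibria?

Incumbent against Aggressive: payoffs -4, 7, 6, -1 → best response Moderate.
Incumbent against Moderate: payoffs -2, 4, -3, -9 → best response Moderate.
Incumbent against Passive: payoffs -6, 2, 5, -4 → best response Passive.
Incumbent against Accommodate: payoffs 2, -9, 6, -8 → best response Passive.
Incumbent against Withdraw: payoffs 9, -9, -5, 6 → best response Aggressive.
Entrant against Aggressive: payoffs -2, -4, 4, -5, 8 → best response Withdraw.
Entrant against Moderate: payoffs 3, 0, -5, 2, -8 → best response Aggressive.
Entrant against Passive: payoffs 9, -9, -8, 0, -1 → best response Aggressive.
Entrant against Accommodate: payoffs -6, 5, 2, 1, 9 → best response Withdraw.
Mutual best responses: (Aggressive, Withdraw); (Moderate, Aggressive).

(Aggressive, Withdraw) and (Moderate, Aggressive)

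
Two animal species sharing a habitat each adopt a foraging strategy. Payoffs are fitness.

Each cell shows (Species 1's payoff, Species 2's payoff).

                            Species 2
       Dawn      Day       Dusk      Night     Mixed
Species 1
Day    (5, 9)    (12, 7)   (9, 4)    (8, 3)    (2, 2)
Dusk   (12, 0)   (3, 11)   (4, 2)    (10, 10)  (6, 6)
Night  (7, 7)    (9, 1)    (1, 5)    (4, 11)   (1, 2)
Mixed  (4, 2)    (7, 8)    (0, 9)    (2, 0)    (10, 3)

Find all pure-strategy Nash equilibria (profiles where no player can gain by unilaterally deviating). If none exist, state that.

No pure-strategy Nash equilibrium.

(Day, Dawn): Species 1 can switch to Dusk (5 → 12). Not NE.
(Day, Day): Species 2 can switch to Dawn (7 → 9). Not NE.
(Day, Dusk): Species 2 can switch to Dawn (4 → 9). Not NE.
(Day, Night): Species 1 can switch to Dusk (8 → 10). Not NE.
(Day, Mixed): Species 1 can switch to Dusk (2 → 6). Not NE.
(Dusk, Dawn): Species 2 can switch to Day (0 → 11). Not NE.
(The remaining 14 profiles each have a profitable deviation by the same check.)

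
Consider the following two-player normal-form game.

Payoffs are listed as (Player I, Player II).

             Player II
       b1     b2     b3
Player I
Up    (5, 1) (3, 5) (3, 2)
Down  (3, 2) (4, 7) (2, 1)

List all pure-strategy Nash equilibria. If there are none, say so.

Pure NE: (Down, b2)

Mark each player's best response to every combination of opponents' strategies; a profile where every player is best-responding is a pure Nash equilibrium.
Player I against b1: payoffs 5, 3 → best response Up.
Player I against b2: payoffs 3, 4 → best response Down.
Player I against b3: payoffs 3, 2 → best response Up.
Player II against Up: payoffs 1, 5, 2 → best response b2.
Player II against Down: payoffs 2, 7, 1 → best response b2.
Mutual best responses: (Down, b2).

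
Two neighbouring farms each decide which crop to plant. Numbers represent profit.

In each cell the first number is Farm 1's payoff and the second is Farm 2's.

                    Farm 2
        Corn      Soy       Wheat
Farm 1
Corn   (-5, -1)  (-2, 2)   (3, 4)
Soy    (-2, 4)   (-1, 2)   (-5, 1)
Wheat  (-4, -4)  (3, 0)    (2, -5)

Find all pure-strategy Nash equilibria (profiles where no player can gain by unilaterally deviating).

Mark each player's best response to every combination of opponents' strategies; a profile where every player is best-responding is a pure Nash equilibrium.
Farm 1 against Corn: payoffs -5, -2, -4 → best response Soy.
Farm 1 against Soy: payoffs -2, -1, 3 → best response Wheat.
Farm 1 against Wheat: payoffs 3, -5, 2 → best response Corn.
Farm 2 against Corn: payoffs -1, 2, 4 → best response Wheat.
Farm 2 against Soy: payoffs 4, 2, 1 → best response Corn.
Farm 2 against Wheat: payoffs -4, 0, -5 → best response Soy.
Mutual best responses: (Corn, Wheat); (Soy, Corn); (Wheat, Soy).

(Corn, Wheat), (Soy, Corn), (Wheat, Soy)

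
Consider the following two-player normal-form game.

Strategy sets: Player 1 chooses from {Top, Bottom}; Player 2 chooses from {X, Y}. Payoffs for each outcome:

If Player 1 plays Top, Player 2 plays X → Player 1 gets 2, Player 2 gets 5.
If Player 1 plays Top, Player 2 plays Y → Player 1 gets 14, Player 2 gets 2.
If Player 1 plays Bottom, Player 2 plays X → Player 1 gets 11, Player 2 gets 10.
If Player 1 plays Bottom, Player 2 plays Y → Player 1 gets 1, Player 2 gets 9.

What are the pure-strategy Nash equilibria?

Player 1 against X: payoffs 2, 11 → best response Bottom.
Player 1 against Y: payoffs 14, 1 → best response Top.
Player 2 against Top: payoffs 5, 2 → best response X.
Player 2 against Bottom: payoffs 10, 9 → best response X.
Mutual best responses: (Bottom, X).

The unique pure-strategy Nash equilibrium is (Bottom, X).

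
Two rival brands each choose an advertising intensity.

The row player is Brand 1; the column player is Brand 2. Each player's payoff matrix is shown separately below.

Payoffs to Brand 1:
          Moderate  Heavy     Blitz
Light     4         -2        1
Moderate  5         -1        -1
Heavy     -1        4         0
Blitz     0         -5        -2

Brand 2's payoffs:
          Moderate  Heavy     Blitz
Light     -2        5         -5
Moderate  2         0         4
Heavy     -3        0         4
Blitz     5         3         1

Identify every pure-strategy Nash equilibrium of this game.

Mark each player's best response to every combination of opponents' strategies; a profile where every player is best-responding is a pure Nash equilibrium.
Brand 1 against Moderate: payoffs 4, 5, -1, 0 → best response Moderate.
Brand 1 against Heavy: payoffs -2, -1, 4, -5 → best response Heavy.
Brand 1 against Blitz: payoffs 1, -1, 0, -2 → best response Light.
Brand 2 against Light: payoffs -2, 5, -5 → best response Heavy.
Brand 2 against Moderate: payoffs 2, 0, 4 → best response Blitz.
Brand 2 against Heavy: payoffs -3, 0, 4 → best response Blitz.
Brand 2 against Blitz: payoffs 5, 3, 1 → best response Moderate.
No profile is a mutual best response for all players.

none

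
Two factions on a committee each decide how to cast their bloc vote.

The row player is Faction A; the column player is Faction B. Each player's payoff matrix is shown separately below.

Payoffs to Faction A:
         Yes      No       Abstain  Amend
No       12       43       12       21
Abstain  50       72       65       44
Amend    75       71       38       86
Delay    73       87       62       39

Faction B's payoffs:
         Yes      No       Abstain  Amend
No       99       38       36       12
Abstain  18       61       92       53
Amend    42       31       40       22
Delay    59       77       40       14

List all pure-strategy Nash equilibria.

Pure-strategy Nash equilibria: (Abstain, Abstain); (Amend, Yes); (Delay, No)

For each player, find the best response to each opponent profile; mutual best responses are the pure NE.
Faction A against Yes: payoffs 12, 50, 75, 73 → best response Amend.
Faction A against No: payoffs 43, 72, 71, 87 → best response Delay.
Faction A against Abstain: payoffs 12, 65, 38, 62 → best response Abstain.
Faction A against Amend: payoffs 21, 44, 86, 39 → best response Amend.
Faction B against No: payoffs 99, 38, 36, 12 → best response Yes.
Faction B against Abstain: payoffs 18, 61, 92, 53 → best response Abstain.
Faction B against Amend: payoffs 42, 31, 40, 22 → best response Yes.
Faction B against Delay: payoffs 59, 77, 40, 14 → best response No.
Mutual best responses: (Abstain, Abstain); (Amend, Yes); (Delay, No).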